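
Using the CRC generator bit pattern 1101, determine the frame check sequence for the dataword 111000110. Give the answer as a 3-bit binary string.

010

Append 3 zeros: 111000110000. Divide by 1101 (XOR where the leading bit is 1):
  pos 0: 1110 XOR 1101 = 0011
  pos 2: 1100 XOR 1101 = 0001
  pos 5: 1110 XOR 1101 = 0011
  pos 7: 1100 XOR 1101 = 0001
Remainder (last 3 bits) = 010. This is the CRC / FCS.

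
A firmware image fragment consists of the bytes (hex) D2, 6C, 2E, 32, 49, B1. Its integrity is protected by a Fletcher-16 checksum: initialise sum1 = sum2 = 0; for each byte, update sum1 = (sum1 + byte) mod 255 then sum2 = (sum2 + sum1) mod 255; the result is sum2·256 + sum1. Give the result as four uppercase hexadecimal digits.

A29A

Running sums (mod 255):
  after byte 0 (D2): sum1=210, sum2=210
  after byte 1 (6C): sum1=63, sum2=18
  after byte 2 (2E): sum1=109, sum2=127
  after byte 3 (32): sum1=159, sum2=31
  after byte 4 (49): sum1=232, sum2=8
  after byte 5 (B1): sum1=154, sum2=162
Checksum = sum2·256 + sum1 = 162·256 + 154 = 41626 = 0xA29A.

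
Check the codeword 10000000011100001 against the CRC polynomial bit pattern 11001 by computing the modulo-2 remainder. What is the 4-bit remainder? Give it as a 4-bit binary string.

0000

Modulo-2 division of 10000000011100001 by 11001:
  pos 0: 10000 XOR 11001 = 01001
  pos 1: 10010 XOR 11001 = 01011
  pos 2: 10110 XOR 11001 = 01111
  pos 3: 11110 XOR 11001 = 00111
  pos 5: 11101 XOR 11001 = 00100
  pos 7: 10011 XOR 11001 = 01010
  pos 8: 10100 XOR 11001 = 01101
  pos 9: 11010 XOR 11001 = 00011
  pos 12: 11001 XOR 11001 = 00000
Remainder = 0000 (zero — the frame passes the CRC check).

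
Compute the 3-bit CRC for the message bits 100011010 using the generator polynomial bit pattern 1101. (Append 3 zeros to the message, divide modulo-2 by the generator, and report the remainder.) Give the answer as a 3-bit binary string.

Append 3 zeros: 100011010000. Divide by 1101 (XOR where the leading bit is 1):
  pos 0: 1000 XOR 1101 = 0101
  pos 1: 1011 XOR 1101 = 0110
  pos 2: 1101 XOR 1101 = 0000
  pos 7: 1000 XOR 1101 = 0101
  pos 8: 1010 XOR 1101 = 0111
Remainder (last 3 bits) = 111. This is the CRC / FCS.

111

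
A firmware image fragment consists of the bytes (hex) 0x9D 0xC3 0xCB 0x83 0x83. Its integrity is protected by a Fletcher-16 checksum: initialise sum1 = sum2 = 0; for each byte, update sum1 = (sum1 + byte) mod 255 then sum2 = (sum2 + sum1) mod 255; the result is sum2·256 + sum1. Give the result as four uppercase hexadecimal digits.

Running sums (mod 255):
  after byte 0 (0x9D): sum1=157, sum2=157
  after byte 1 (0xC3): sum1=97, sum2=254
  after byte 2 (0xCB): sum1=45, sum2=44
  after byte 3 (0x83): sum1=176, sum2=220
  after byte 4 (0x83): sum1=52, sum2=17
Checksum = sum2·256 + sum1 = 17·256 + 52 = 4404 = 0x1134.

1134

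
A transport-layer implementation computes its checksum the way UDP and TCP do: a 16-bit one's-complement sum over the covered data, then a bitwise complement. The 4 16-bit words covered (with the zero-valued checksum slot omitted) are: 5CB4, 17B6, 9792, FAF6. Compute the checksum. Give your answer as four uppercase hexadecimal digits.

F90B

One's-complement addition (fold any carry out of bit 15 back into bit 0):
  0x5CB4 + 0x17B6 = 0x0746A
  0x746A + 0x9792 = 0x10BFC → wrap carry → 0x0BFD
  0x0BFD + 0xFAF6 = 0x106F3 → wrap carry → 0x06F4
One's-complement sum = 0x06F4.
Checksum = ~0x06F4 & 0xFFFF = 0xF90B.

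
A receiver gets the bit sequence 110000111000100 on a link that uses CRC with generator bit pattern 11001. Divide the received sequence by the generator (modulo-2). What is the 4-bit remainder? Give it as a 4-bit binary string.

1000

Modulo-2 division of 110000111000100 by 11001:
  pos 0: 11000 XOR 11001 = 00001
  pos 4: 10111 XOR 11001 = 01110
  pos 5: 11100 XOR 11001 = 00101
  pos 7: 10100 XOR 11001 = 01101
  pos 8: 11011 XOR 11001 = 00010
Remainder = 1000 (nonzero — an error is detected).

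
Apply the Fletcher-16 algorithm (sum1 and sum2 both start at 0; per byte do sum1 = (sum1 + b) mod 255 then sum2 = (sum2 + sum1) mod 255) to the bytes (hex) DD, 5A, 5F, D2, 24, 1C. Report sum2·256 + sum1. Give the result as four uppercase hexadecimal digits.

Running sums (mod 255):
  after byte 0 (DD): sum1=221, sum2=221
  after byte 1 (5A): sum1=56, sum2=22
  after byte 2 (5F): sum1=151, sum2=173
  after byte 3 (D2): sum1=106, sum2=24
  after byte 4 (24): sum1=142, sum2=166
  after byte 5 (1C): sum1=170, sum2=81
Checksum = sum2·256 + sum1 = 81·256 + 170 = 20906 = 0x51AA.

51AA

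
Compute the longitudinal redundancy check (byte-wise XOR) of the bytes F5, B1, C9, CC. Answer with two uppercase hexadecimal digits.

XOR the bytes together:
  start with 0xF5
  0xF5 ⊕ 0xB1 = 0x44
  0x44 ⊕ 0xC9 = 0x8D
  0x8D ⊕ 0xCC = 0x41

41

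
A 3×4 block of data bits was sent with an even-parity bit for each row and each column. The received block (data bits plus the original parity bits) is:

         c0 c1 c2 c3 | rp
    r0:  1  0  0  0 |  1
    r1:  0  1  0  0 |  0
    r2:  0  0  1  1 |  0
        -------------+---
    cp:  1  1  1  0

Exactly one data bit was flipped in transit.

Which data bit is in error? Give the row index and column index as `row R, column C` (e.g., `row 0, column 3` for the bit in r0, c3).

Recompute each row's even parity and compare to rp:
  r0: data parity 1, sent rp 1 → ok
  r1: data parity 1, sent rp 0 → mismatch
  r2: data parity 0, sent rp 0 → ok
Recompute each column's even parity and compare to cp:
  c0: data parity 1, sent cp 1 → ok
  c1: data parity 1, sent cp 1 → ok
  c2: data parity 1, sent cp 1 → ok
  c3: data parity 1, sent cp 0 → mismatch
Exactly one row (r1) and one column (c3) fail → the flipped bit is at their intersection.

row 1, column 3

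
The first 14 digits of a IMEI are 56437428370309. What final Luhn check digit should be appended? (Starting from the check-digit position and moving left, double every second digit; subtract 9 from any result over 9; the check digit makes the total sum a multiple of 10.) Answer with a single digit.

Partial digits right→left: 9 0 3 0 7 3 8 2 4 7 3 4 6 5
Double every second digit counting from the check-digit position (so the 1st, 3rd, 5th, ... of the partial from the right).
  doubled (with −9 where >9): 9 6 5 7 8 6 3 → sum 44
  kept as-is: 0 0 3 2 7 4 5 → sum 21
Total = 44 + 21 = 65.
Check digit = (10 − (65 mod 10)) mod 10 = 5.

5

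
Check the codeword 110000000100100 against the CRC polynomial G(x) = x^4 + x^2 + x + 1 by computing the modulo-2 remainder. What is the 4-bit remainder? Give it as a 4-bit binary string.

0000

Modulo-2 division of 110000000100100 by 10111:
  pos 0: 11000 XOR 10111 = 01111
  pos 1: 11110 XOR 10111 = 01001
  pos 2: 10010 XOR 10111 = 00101
  pos 4: 10100 XOR 10111 = 00011
  pos 7: 11100 XOR 10111 = 01011
  pos 8: 10111 XOR 10111 = 00000
Remainder = 0000 (zero — the frame passes the CRC check).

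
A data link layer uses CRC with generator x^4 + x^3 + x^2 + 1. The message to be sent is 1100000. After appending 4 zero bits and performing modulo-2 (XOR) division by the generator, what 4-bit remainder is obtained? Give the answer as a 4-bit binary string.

Append 4 zeros: 11000000000. Divide by 11101 (XOR where the leading bit is 1):
  pos 0: 11000 XOR 11101 = 00101
  pos 2: 10100 XOR 11101 = 01001
  pos 3: 10010 XOR 11101 = 01111
  pos 4: 11110 XOR 11101 = 00011
Remainder (last 4 bits) = 1100. This is the CRC / FCS.

1100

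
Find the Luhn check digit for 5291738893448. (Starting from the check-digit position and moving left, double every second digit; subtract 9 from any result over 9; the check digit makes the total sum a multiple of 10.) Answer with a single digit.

Partial digits right→left: 8 4 4 3 9 8 8 3 7 1 9 2 5
Double every second digit counting from the check-digit position (so the 1st, 3rd, 5th, ... of the partial from the right).
  doubled (with −9 where >9): 7 8 9 7 5 9 1 → sum 46
  kept as-is: 4 3 8 3 1 2 → sum 21
Total = 46 + 21 = 67.
Check digit = (10 − (67 mod 10)) mod 10 = 3.

3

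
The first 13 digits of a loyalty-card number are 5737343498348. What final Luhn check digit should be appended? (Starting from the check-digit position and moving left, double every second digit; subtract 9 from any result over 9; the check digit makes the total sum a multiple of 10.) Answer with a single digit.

5

Partial digits right→left: 8 4 3 8 9 4 3 4 3 7 3 7 5
Double every second digit counting from the check-digit position (so the 1st, 3rd, 5th, ... of the partial from the right).
  doubled (with −9 where >9): 7 6 9 6 6 6 1 → sum 41
  kept as-is: 4 8 4 4 7 7 → sum 34
Total = 41 + 34 = 75.
Check digit = (10 − (75 mod 10)) mod 10 = 5.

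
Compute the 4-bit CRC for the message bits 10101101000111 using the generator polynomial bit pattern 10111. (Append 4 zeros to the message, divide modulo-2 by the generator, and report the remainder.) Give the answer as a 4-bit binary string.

0101

Append 4 zeros: 101011010001110000. Divide by 10111 (XOR where the leading bit is 1):
  pos 0: 10101 XOR 10111 = 00010
  pos 3: 10101 XOR 10111 = 00010
  pos 6: 10000 XOR 10111 = 00111
  pos 8: 11111 XOR 10111 = 01000
  pos 9: 10001 XOR 10111 = 00110
  pos 11: 11000 XOR 10111 = 01111
  pos 12: 11110 XOR 10111 = 01001
  pos 13: 10010 XOR 10111 = 00101
Remainder (last 4 bits) = 0101. This is the CRC / FCS.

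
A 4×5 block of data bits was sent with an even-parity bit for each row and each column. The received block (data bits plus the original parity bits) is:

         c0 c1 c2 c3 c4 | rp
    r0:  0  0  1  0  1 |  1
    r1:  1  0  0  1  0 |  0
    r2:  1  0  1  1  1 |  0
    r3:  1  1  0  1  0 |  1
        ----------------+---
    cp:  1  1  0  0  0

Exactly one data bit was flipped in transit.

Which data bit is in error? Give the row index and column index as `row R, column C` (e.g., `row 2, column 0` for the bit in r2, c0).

row 0, column 3

Recompute each row's even parity and compare to rp:
  r0: data parity 0, sent rp 1 → mismatch
  r1: data parity 0, sent rp 0 → ok
  r2: data parity 0, sent rp 0 → ok
  r3: data parity 1, sent rp 1 → ok
Recompute each column's even parity and compare to cp:
  c0: data parity 1, sent cp 1 → ok
  c1: data parity 1, sent cp 1 → ok
  c2: data parity 0, sent cp 0 → ok
  c3: data parity 1, sent cp 0 → mismatch
  c4: data parity 0, sent cp 0 → ok
Exactly one row (r0) and one column (c3) fail → the flipped bit is at their intersection.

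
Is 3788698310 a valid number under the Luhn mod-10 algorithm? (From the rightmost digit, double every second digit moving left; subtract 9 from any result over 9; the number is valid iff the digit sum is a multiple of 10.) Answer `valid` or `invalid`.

From the right, keep odd positions and double even positions (subtract 9 from any doubled value over 9):
  doubled (positions 2,4,...): 2 7 3 7 6 → sum 25
  kept (positions 1,3,...): 0 3 9 8 7 → sum 27
Total = 52.
52 mod 10 = 2, so the number is invalid.

invalid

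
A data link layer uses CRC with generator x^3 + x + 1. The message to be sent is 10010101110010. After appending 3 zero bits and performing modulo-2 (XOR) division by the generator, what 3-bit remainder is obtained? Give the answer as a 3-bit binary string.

Append 3 zeros: 10010101110010000. Divide by 1011 (XOR where the leading bit is 1):
  pos 0: 1001 XOR 1011 = 0010
  pos 2: 1001 XOR 1011 = 0010
  pos 4: 1001 XOR 1011 = 0010
  pos 6: 1011 XOR 1011 = 0000
  pos 12: 1000 XOR 1011 = 0011
Remainder (last 3 bits) = 110. This is the CRC / FCS.

110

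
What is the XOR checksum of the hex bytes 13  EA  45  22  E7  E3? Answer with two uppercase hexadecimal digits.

9A

XOR the bytes together:
  start with 0x13
  0x13 ⊕ 0xEA = 0xF9
  0xF9 ⊕ 0x45 = 0xBC
  0xBC ⊕ 0x22 = 0x9E
  0x9E ⊕ 0xE7 = 0x79
  0x79 ⊕ 0xE3 = 0x9A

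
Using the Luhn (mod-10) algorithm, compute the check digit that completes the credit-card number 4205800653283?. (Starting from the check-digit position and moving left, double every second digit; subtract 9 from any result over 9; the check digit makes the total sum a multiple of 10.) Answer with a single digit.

0

Partial digits right→left: 3 8 2 3 5 6 0 0 8 5 0 2 4
Double every second digit counting from the check-digit position (so the 1st, 3rd, 5th, ... of the partial from the right).
  doubled (with −9 where >9): 6 4 1 0 7 0 8 → sum 26
  kept as-is: 8 3 6 0 5 2 → sum 24
Total = 26 + 24 = 50.
Check digit = (10 − (50 mod 10)) mod 10 = 0.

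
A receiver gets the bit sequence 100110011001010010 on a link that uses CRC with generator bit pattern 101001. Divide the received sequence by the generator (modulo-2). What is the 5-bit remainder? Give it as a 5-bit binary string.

00000

Modulo-2 division of 100110011001010010 by 101001:
  pos 0: 100110 XOR 101001 = 001111
  pos 2: 111101 XOR 101001 = 010100
  pos 3: 101001 XOR 101001 = 000000
  pos 11: 101001 XOR 101001 = 000000
Remainder = 00000 (zero — the frame passes the CRC check).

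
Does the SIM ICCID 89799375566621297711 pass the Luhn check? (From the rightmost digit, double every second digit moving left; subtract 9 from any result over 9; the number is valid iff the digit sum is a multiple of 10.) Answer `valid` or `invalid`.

From the right, keep odd positions and double even positions (subtract 9 from any doubled value over 9):
  doubled (positions 2,4,...): 2 5 4 4 3 1 5 9 5 7 → sum 45
  kept (positions 1,3,...): 1 7 9 1 6 6 5 3 9 9 → sum 56
Total = 101.
101 mod 10 = 1, so the number is invalid.

invalid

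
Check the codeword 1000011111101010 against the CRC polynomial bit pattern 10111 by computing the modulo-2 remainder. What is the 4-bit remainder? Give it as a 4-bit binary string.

0010

Modulo-2 division of 1000011111101010 by 10111:
  pos 0: 10000 XOR 10111 = 00111
  pos 2: 11111 XOR 10111 = 01000
  pos 3: 10001 XOR 10111 = 00110
  pos 5: 11011 XOR 10111 = 01100
  pos 6: 11001 XOR 10111 = 01110
  pos 7: 11100 XOR 10111 = 01011
  pos 8: 10111 XOR 10111 = 00000
Remainder = 0010 (nonzero — an error is detected).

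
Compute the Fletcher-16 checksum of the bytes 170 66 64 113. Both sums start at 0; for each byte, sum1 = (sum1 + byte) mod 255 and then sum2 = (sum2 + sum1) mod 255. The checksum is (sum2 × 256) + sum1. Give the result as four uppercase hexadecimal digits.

639E

Running sums (mod 255):
  after byte 0 (170): sum1=170, sum2=170
  after byte 1 (66): sum1=236, sum2=151
  after byte 2 (64): sum1=45, sum2=196
  after byte 3 (113): sum1=158, sum2=99
Checksum = sum2·256 + sum1 = 99·256 + 158 = 25502 = 0x639E.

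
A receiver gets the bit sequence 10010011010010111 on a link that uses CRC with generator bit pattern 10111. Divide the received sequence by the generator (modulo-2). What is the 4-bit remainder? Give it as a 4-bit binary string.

0010

Modulo-2 division of 10010011010010111 by 10111:
  pos 0: 10010 XOR 10111 = 00101
  pos 2: 10101 XOR 10111 = 00010
  pos 5: 10101 XOR 10111 = 00010
  pos 8: 10001 XOR 10111 = 00110
  pos 10: 11001 XOR 10111 = 01110
  pos 11: 11101 XOR 10111 = 01010
  pos 12: 10101 XOR 10111 = 00010
Remainder = 0010 (nonzero — an error is detected).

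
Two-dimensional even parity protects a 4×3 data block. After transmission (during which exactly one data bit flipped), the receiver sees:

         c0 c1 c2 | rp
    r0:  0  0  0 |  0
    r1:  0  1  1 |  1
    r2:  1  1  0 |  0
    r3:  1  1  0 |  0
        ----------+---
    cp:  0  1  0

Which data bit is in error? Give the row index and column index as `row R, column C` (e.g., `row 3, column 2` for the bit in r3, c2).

Recompute each row's even parity and compare to rp:
  r0: data parity 0, sent rp 0 → ok
  r1: data parity 0, sent rp 1 → mismatch
  r2: data parity 0, sent rp 0 → ok
  r3: data parity 0, sent rp 0 → ok
Recompute each column's even parity and compare to cp:
  c0: data parity 0, sent cp 0 → ok
  c1: data parity 1, sent cp 1 → ok
  c2: data parity 1, sent cp 0 → mismatch
Exactly one row (r1) and one column (c2) fail → the flipped bit is at their intersection.

row 1, column 2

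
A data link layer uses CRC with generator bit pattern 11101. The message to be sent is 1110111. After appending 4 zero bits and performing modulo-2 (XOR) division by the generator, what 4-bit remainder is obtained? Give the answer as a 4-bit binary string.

Append 4 zeros: 11101110000. Divide by 11101 (XOR where the leading bit is 1):
  pos 0: 11101 XOR 11101 = 00000
  pos 5: 11000 XOR 11101 = 00101
Remainder (last 4 bits) = 1010. This is the CRC / FCS.

1010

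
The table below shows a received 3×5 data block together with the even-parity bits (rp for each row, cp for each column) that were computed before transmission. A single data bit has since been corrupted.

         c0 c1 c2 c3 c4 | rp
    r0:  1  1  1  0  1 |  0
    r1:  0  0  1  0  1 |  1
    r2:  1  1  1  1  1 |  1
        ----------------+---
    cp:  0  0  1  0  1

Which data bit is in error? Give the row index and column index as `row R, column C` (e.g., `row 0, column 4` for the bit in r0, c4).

Recompute each row's even parity and compare to rp:
  r0: data parity 0, sent rp 0 → ok
  r1: data parity 0, sent rp 1 → mismatch
  r2: data parity 1, sent rp 1 → ok
Recompute each column's even parity and compare to cp:
  c0: data parity 0, sent cp 0 → ok
  c1: data parity 0, sent cp 0 → ok
  c2: data parity 1, sent cp 1 → ok
  c3: data parity 1, sent cp 0 → mismatch
  c4: data parity 1, sent cp 1 → ok
Exactly one row (r1) and one column (c3) fail → the flipped bit is at their intersection.

row 1, column 3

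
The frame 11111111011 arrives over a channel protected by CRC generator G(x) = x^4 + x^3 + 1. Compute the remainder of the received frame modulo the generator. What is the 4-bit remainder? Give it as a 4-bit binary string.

0000

Modulo-2 division of 11111111011 by 11001:
  pos 0: 11111 XOR 11001 = 00110
  pos 2: 11011 XOR 11001 = 00010
  pos 5: 10101 XOR 11001 = 01100
  pos 6: 11001 XOR 11001 = 00000
Remainder = 0000 (zero — the frame passes the CRC check).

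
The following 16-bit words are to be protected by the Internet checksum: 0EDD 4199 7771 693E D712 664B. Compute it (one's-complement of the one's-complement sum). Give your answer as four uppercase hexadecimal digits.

917B

One's-complement addition (fold any carry out of bit 15 back into bit 0):
  0x0EDD + 0x4199 = 0x05076
  0x5076 + 0x7771 = 0x0C7E7
  0xC7E7 + 0x693E = 0x13125 → wrap carry → 0x3126
  0x3126 + 0xD712 = 0x10838 → wrap carry → 0x0839
  0x0839 + 0x664B = 0x06E84
One's-complement sum = 0x6E84.
Checksum = ~0x6E84 & 0xFFFF = 0x917B.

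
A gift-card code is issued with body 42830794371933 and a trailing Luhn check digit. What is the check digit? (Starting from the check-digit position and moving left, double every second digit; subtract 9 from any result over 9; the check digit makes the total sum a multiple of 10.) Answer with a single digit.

Partial digits right→left: 3 3 9 1 7 3 4 9 7 0 3 8 2 4
Double every second digit counting from the check-digit position (so the 1st, 3rd, 5th, ... of the partial from the right).
  doubled (with −9 where >9): 6 9 5 8 5 6 4 → sum 43
  kept as-is: 3 1 3 9 0 8 4 → sum 28
Total = 43 + 28 = 71.
Check digit = (10 − (71 mod 10)) mod 10 = 9.

9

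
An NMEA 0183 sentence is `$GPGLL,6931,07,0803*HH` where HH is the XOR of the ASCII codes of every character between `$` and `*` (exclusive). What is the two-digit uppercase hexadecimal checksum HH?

7D

XOR the ASCII codes of the payload characters:
  'G' = 0x47 → acc = 0x47
  'P' = 0x50 → acc = 0x17
  'G' = 0x47 → acc = 0x50
  'L' = 0x4C → acc = 0x1C
  'L' = 0x4C → acc = 0x50
  ',' = 0x2C → acc = 0x7C
  '6' = 0x36 → acc = 0x4A
  '9' = 0x39 → acc = 0x73
  '3' = 0x33 → acc = 0x40
  '1' = 0x31 → acc = 0x71
  ',' = 0x2C → acc = 0x5D
  '0' = 0x30 → acc = 0x6D
  '7' = 0x37 → acc = 0x5A
  ',' = 0x2C → acc = 0x76
  '0' = 0x30 → acc = 0x46
  '8' = 0x38 → acc = 0x7E
  '0' = 0x30 → acc = 0x4E
  '3' = 0x33 → acc = 0x7D
Checksum = 0x7D.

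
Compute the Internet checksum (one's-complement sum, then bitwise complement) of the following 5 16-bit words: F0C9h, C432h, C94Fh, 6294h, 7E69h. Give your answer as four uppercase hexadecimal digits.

One's-complement addition (fold any carry out of bit 15 back into bit 0):
  0xF0C9 + 0xC432 = 0x1B4FB → wrap carry → 0xB4FC
  0xB4FC + 0xC94F = 0x17E4B → wrap carry → 0x7E4C
  0x7E4C + 0x6294 = 0x0E0E0
  0xE0E0 + 0x7E69 = 0x15F49 → wrap carry → 0x5F4A
One's-complement sum = 0x5F4A.
Checksum = ~0x5F4A & 0xFFFF = 0xA0B5.

A0B5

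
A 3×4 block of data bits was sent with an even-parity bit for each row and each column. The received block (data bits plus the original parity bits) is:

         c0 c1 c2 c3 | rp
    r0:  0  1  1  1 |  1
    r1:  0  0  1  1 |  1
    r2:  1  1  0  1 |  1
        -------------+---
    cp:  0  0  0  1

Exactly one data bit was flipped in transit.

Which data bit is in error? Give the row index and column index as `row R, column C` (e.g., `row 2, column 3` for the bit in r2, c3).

row 1, column 0

Recompute each row's even parity and compare to rp:
  r0: data parity 1, sent rp 1 → ok
  r1: data parity 0, sent rp 1 → mismatch
  r2: data parity 1, sent rp 1 → ok
Recompute each column's even parity and compare to cp:
  c0: data parity 1, sent cp 0 → mismatch
  c1: data parity 0, sent cp 0 → ok
  c2: data parity 0, sent cp 0 → ok
  c3: data parity 1, sent cp 1 → ok
Exactly one row (r1) and one column (c0) fail → the flipped bit is at their intersection.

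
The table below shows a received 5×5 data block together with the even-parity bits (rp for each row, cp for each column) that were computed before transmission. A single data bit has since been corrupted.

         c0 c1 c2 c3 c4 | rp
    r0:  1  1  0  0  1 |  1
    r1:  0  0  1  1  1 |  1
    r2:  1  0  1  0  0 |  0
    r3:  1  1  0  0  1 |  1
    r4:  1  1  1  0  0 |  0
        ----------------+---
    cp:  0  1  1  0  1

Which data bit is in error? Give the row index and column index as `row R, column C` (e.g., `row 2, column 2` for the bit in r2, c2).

row 4, column 3

Recompute each row's even parity and compare to rp:
  r0: data parity 1, sent rp 1 → ok
  r1: data parity 1, sent rp 1 → ok
  r2: data parity 0, sent rp 0 → ok
  r3: data parity 1, sent rp 1 → ok
  r4: data parity 1, sent rp 0 → mismatch
Recompute each column's even parity and compare to cp:
  c0: data parity 0, sent cp 0 → ok
  c1: data parity 1, sent cp 1 → ok
  c2: data parity 1, sent cp 1 → ok
  c3: data parity 1, sent cp 0 → mismatch
  c4: data parity 1, sent cp 1 → ok
Exactly one row (r4) and one column (c3) fail → the flipped bit is at their intersection.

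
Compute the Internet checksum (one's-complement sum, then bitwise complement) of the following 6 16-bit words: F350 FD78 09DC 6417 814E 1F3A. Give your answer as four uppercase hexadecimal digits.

00BA

One's-complement addition (fold any carry out of bit 15 back into bit 0):
  0xF350 + 0xFD78 = 0x1F0C8 → wrap carry → 0xF0C9
  0xF0C9 + 0x09DC = 0x0FAA5
  0xFAA5 + 0x6417 = 0x15EBC → wrap carry → 0x5EBD
  0x5EBD + 0x814E = 0x0E00B
  0xE00B + 0x1F3A = 0x0FF45
One's-complement sum = 0xFF45.
Checksum = ~0xFF45 & 0xFFFF = 0x00BA.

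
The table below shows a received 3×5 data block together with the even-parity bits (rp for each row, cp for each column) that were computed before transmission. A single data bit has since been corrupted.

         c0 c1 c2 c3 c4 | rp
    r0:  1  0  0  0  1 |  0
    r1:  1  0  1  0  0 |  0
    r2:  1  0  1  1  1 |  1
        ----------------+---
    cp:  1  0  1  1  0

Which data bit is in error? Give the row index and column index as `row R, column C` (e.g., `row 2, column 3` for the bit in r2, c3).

row 2, column 2

Recompute each row's even parity and compare to rp:
  r0: data parity 0, sent rp 0 → ok
  r1: data parity 0, sent rp 0 → ok
  r2: data parity 0, sent rp 1 → mismatch
Recompute each column's even parity and compare to cp:
  c0: data parity 1, sent cp 1 → ok
  c1: data parity 0, sent cp 0 → ok
  c2: data parity 0, sent cp 1 → mismatch
  c3: data parity 1, sent cp 1 → ok
  c4: data parity 0, sent cp 0 → ok
Exactly one row (r2) and one column (c2) fail → the flipped bit is at their intersection.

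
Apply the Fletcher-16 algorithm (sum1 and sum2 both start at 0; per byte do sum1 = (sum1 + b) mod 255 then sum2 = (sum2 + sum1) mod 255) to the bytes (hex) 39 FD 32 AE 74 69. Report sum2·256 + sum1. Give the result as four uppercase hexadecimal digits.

Running sums (mod 255):
  after byte 0 (39): sum1=57, sum2=57
  after byte 1 (FD): sum1=55, sum2=112
  after byte 2 (32): sum1=105, sum2=217
  after byte 3 (AE): sum1=24, sum2=241
  after byte 4 (74): sum1=140, sum2=126
  after byte 5 (69): sum1=245, sum2=116
Checksum = sum2·256 + sum1 = 116·256 + 245 = 29941 = 0x74F5.

74F5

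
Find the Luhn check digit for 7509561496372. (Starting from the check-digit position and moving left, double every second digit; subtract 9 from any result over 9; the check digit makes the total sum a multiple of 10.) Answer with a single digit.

Partial digits right→left: 2 7 3 6 9 4 1 6 5 9 0 5 7
Double every second digit counting from the check-digit position (so the 1st, 3rd, 5th, ... of the partial from the right).
  doubled (with −9 where >9): 4 6 9 2 1 0 5 → sum 27
  kept as-is: 7 6 4 6 9 5 → sum 37
Total = 27 + 37 = 64.
Check digit = (10 − (64 mod 10)) mod 10 = 6.

6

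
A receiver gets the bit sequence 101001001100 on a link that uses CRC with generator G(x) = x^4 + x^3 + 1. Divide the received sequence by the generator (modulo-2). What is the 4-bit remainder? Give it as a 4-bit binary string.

1011

Modulo-2 division of 101001001100 by 11001:
  pos 0: 10100 XOR 11001 = 01101
  pos 1: 11011 XOR 11001 = 00010
  pos 4: 10001 XOR 11001 = 01000
  pos 5: 10001 XOR 11001 = 01000
  pos 6: 10000 XOR 11001 = 01001
  pos 7: 10010 XOR 11001 = 01011
Remainder = 1011 (nonzero — an error is detected).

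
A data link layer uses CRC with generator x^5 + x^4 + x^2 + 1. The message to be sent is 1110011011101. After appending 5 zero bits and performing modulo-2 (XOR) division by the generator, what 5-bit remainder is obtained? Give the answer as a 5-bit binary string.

00100

Append 5 zeros: 111001101110100000. Divide by 110101 (XOR where the leading bit is 1):
  pos 0: 111001 XOR 110101 = 001100
  pos 2: 110010 XOR 110101 = 000111
  pos 5: 111111 XOR 110101 = 001010
  pos 7: 101001 XOR 110101 = 011100
  pos 8: 111000 XOR 110101 = 001101
  pos 10: 110100 XOR 110101 = 000001
Remainder (last 5 bits) = 00100. This is the CRC / FCS.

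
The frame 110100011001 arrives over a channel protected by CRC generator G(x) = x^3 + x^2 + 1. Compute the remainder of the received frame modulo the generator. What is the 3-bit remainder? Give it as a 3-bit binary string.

Modulo-2 division of 110100011001 by 1101:
  pos 0: 1101 XOR 1101 = 0000
  pos 7: 1100 XOR 1101 = 0001
Remainder = 011 (nonzero — an error is detected).

011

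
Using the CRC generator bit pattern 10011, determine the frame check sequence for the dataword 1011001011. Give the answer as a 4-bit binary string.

1010

Append 4 zeros: 10110010110000. Divide by 10011 (XOR where the leading bit is 1):
  pos 0: 10110 XOR 10011 = 00101
  pos 2: 10101 XOR 10011 = 00110
  pos 4: 11001 XOR 10011 = 01010
  pos 5: 10101 XOR 10011 = 00110
  pos 7: 11000 XOR 10011 = 01011
  pos 8: 10110 XOR 10011 = 00101
Remainder (last 4 bits) = 1010. This is the CRC / FCS.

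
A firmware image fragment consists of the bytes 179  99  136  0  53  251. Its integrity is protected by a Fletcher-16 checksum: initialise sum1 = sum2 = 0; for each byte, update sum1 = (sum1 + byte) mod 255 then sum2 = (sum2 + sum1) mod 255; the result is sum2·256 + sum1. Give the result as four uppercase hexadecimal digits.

AFD0

Running sums (mod 255):
  after byte 0 (179): sum1=179, sum2=179
  after byte 1 (99): sum1=23, sum2=202
  after byte 2 (136): sum1=159, sum2=106
  after byte 3 (0): sum1=159, sum2=10
  after byte 4 (53): sum1=212, sum2=222
  after byte 5 (251): sum1=208, sum2=175
Checksum = sum2·256 + sum1 = 175·256 + 208 = 45008 = 0xAFD0.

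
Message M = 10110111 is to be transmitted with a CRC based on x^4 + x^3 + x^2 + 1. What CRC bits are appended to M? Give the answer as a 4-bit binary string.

Append 4 zeros: 101101110000. Divide by 11101 (XOR where the leading bit is 1):
  pos 0: 10110 XOR 11101 = 01011
  pos 1: 10111 XOR 11101 = 01010
  pos 2: 10101 XOR 11101 = 01000
  pos 3: 10001 XOR 11101 = 01100
  pos 4: 11000 XOR 11101 = 00101
  pos 6: 10100 XOR 11101 = 01001
  pos 7: 10010 XOR 11101 = 01111
Remainder (last 4 bits) = 1111. This is the CRC / FCS.

1111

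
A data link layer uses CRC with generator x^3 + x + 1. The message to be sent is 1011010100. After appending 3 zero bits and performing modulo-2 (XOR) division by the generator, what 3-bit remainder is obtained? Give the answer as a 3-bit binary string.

Append 3 zeros: 1011010100000. Divide by 1011 (XOR where the leading bit is 1):
  pos 0: 1011 XOR 1011 = 0000
  pos 5: 1010 XOR 1011 = 0001
  pos 8: 1000 XOR 1011 = 0011
Remainder (last 3 bits) = 110. This is the CRC / FCS.

110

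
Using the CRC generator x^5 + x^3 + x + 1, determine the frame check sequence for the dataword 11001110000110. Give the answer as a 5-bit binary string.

Append 5 zeros: 1100111000011000000. Divide by 101011 (XOR where the leading bit is 1):
  pos 0: 110011 XOR 101011 = 011000
  pos 1: 110001 XOR 101011 = 011010
  pos 2: 110100 XOR 101011 = 011111
  pos 3: 111110 XOR 101011 = 010101
  pos 4: 101010 XOR 101011 = 000001
  pos 9: 101100 XOR 101011 = 000111
  pos 12: 111000 XOR 101011 = 010011
  pos 13: 100110 XOR 101011 = 001101
Remainder (last 5 bits) = 01101. This is the CRC / FCS.

01101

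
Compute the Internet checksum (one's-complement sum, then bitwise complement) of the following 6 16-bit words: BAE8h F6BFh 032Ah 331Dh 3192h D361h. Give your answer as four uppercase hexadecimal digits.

131C

One's-complement addition (fold any carry out of bit 15 back into bit 0):
  0xBAE8 + 0xF6BF = 0x1B1A7 → wrap carry → 0xB1A8
  0xB1A8 + 0x032A = 0x0B4D2
  0xB4D2 + 0x331D = 0x0E7EF
  0xE7EF + 0x3192 = 0x11981 → wrap carry → 0x1982
  0x1982 + 0xD361 = 0x0ECE3
One's-complement sum = 0xECE3.
Checksum = ~0xECE3 & 0xFFFF = 0x131C.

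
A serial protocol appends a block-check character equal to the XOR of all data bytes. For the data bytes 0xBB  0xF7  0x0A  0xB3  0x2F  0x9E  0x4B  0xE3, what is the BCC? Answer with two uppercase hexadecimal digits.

EC

XOR the bytes together:
  start with 0xBB
  0xBB ⊕ 0xF7 = 0x4C
  0x4C ⊕ 0x0A = 0x46
  0x46 ⊕ 0xB3 = 0xF5
  0xF5 ⊕ 0x2F = 0xDA
  0xDA ⊕ 0x9E = 0x44
  0x44 ⊕ 0x4B = 0x0F
  0x0F ⊕ 0xE3 = 0xEC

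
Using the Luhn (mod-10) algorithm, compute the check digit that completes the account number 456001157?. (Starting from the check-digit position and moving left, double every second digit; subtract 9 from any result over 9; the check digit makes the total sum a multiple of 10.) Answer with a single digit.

Partial digits right→left: 7 5 1 1 0 0 6 5 4
Double every second digit counting from the check-digit position (so the 1st, 3rd, 5th, ... of the partial from the right).
  doubled (with −9 where >9): 5 2 0 3 8 → sum 18
  kept as-is: 5 1 0 5 → sum 11
Total = 18 + 11 = 29.
Check digit = (10 − (29 mod 10)) mod 10 = 1.

1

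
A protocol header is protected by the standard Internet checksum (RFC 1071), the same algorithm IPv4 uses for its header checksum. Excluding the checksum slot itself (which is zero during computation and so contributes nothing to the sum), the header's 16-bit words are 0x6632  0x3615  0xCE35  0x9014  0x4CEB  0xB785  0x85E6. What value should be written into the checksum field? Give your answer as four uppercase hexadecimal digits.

7B16

One's-complement addition (fold any carry out of bit 15 back into bit 0):
  0x6632 + 0x3615 = 0x09C47
  0x9C47 + 0xCE35 = 0x16A7C → wrap carry → 0x6A7D
  0x6A7D + 0x9014 = 0x0FA91
  0xFA91 + 0x4CEB = 0x1477C → wrap carry → 0x477D
  0x477D + 0xB785 = 0x0FF02
  0xFF02 + 0x85E6 = 0x184E8 → wrap carry → 0x84E9
One's-complement sum = 0x84E9.
Checksum = ~0x84E9 & 0xFFFF = 0x7B16.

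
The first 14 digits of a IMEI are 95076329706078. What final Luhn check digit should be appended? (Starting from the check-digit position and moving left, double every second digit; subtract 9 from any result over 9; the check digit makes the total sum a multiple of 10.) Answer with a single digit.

Partial digits right→left: 8 7 0 6 0 7 9 2 3 6 7 0 5 9
Double every second digit counting from the check-digit position (so the 1st, 3rd, 5th, ... of the partial from the right).
  doubled (with −9 where >9): 7 0 0 9 6 5 1 → sum 28
  kept as-is: 7 6 7 2 6 0 9 → sum 37
Total = 28 + 37 = 65.
Check digit = (10 − (65 mod 10)) mod 10 = 5.

5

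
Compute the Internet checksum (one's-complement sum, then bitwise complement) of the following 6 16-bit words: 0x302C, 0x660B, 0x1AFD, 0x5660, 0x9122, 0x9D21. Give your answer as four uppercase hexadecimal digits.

CA26

One's-complement addition (fold any carry out of bit 15 back into bit 0):
  0x302C + 0x660B = 0x09637
  0x9637 + 0x1AFD = 0x0B134
  0xB134 + 0x5660 = 0x10794 → wrap carry → 0x0795
  0x0795 + 0x9122 = 0x098B7
  0x98B7 + 0x9D21 = 0x135D8 → wrap carry → 0x35D9
One's-complement sum = 0x35D9.
Checksum = ~0x35D9 & 0xFFFF = 0xCA26.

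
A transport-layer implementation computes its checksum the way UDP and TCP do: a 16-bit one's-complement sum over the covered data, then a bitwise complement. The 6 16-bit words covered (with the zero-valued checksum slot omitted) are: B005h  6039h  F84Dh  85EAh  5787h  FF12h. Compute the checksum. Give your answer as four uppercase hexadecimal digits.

One's-complement addition (fold any carry out of bit 15 back into bit 0):
  0xB005 + 0x6039 = 0x1103E → wrap carry → 0x103F
  0x103F + 0xF84D = 0x1088C → wrap carry → 0x088D
  0x088D + 0x85EA = 0x08E77
  0x8E77 + 0x5787 = 0x0E5FE
  0xE5FE + 0xFF12 = 0x1E510 → wrap carry → 0xE511
One's-complement sum = 0xE511.
Checksum = ~0xE511 & 0xFFFF = 0x1AEE.

1AEE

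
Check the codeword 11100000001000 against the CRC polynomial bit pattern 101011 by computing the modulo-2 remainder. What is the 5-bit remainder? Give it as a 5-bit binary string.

Modulo-2 division of 11100000001000 by 101011:
  pos 0: 111000 XOR 101011 = 010011
  pos 1: 100110 XOR 101011 = 001101
  pos 3: 110100 XOR 101011 = 011111
  pos 4: 111110 XOR 101011 = 010101
  pos 5: 101011 XOR 101011 = 000000
Remainder = 00000 (zero — the frame passes the CRC check).

00000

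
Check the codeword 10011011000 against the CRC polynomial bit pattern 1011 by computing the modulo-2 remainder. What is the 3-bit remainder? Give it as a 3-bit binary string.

010

Modulo-2 division of 10011011000 by 1011:
  pos 0: 1001 XOR 1011 = 0010
  pos 2: 1010 XOR 1011 = 0001
  pos 5: 1110 XOR 1011 = 0101
  pos 6: 1010 XOR 1011 = 0001
Remainder = 010 (nonzero — an error is detected).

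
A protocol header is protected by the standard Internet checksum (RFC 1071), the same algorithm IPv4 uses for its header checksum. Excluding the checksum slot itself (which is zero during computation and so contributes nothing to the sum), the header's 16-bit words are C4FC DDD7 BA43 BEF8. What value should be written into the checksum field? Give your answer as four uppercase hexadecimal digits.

One's-complement addition (fold any carry out of bit 15 back into bit 0):
  0xC4FC + 0xDDD7 = 0x1A2D3 → wrap carry → 0xA2D4
  0xA2D4 + 0xBA43 = 0x15D17 → wrap carry → 0x5D18
  0x5D18 + 0xBEF8 = 0x11C10 → wrap carry → 0x1C11
One's-complement sum = 0x1C11.
Checksum = ~0x1C11 & 0xFFFF = 0xE3EE.

E3EE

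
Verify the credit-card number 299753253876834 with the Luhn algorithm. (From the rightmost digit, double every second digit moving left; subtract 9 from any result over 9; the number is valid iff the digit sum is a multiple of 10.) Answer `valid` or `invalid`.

invalid

From the right, keep odd positions and double even positions (subtract 9 from any doubled value over 9):
  doubled (positions 2,4,...): 6 3 7 1 6 5 9 → sum 37
  kept (positions 1,3,...): 4 8 7 3 2 5 9 2 → sum 40
Total = 77.
77 mod 10 = 7, so the number is invalid.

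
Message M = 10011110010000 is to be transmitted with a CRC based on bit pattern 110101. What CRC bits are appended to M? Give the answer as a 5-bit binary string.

Append 5 zeros: 1001111001000000000. Divide by 110101 (XOR where the leading bit is 1):
  pos 0: 100111 XOR 110101 = 010010
  pos 1: 100101 XOR 110101 = 010000
  pos 2: 100000 XOR 110101 = 010101
  pos 3: 101010 XOR 110101 = 011111
  pos 4: 111111 XOR 110101 = 001010
  pos 6: 101000 XOR 110101 = 011101
  pos 7: 111010 XOR 110101 = 001111
  pos 9: 111100 XOR 110101 = 001001
  pos 11: 100100 XOR 110101 = 010001
  pos 12: 100010 XOR 110101 = 010111
  pos 13: 101110 XOR 110101 = 011011
Remainder (last 5 bits) = 11011. This is the CRC / FCS.

11011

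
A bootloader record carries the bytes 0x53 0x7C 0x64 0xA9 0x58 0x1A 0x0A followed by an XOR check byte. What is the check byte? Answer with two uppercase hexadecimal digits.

AA

XOR the bytes together:
  start with 0x53
  0x53 ⊕ 0x7C = 0x2F
  0x2F ⊕ 0x64 = 0x4B
  0x4B ⊕ 0xA9 = 0xE2
  0xE2 ⊕ 0x58 = 0xBA
  0xBA ⊕ 0x1A = 0xA0
  0xA0 ⊕ 0x0A = 0xAA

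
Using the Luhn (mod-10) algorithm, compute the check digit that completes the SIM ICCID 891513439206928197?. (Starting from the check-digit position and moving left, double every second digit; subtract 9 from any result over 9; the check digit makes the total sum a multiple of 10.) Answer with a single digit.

1

Partial digits right→left: 7 9 1 8 2 9 6 0 2 9 3 4 3 1 5 1 9 8
Double every second digit counting from the check-digit position (so the 1st, 3rd, 5th, ... of the partial from the right).
  doubled (with −9 where >9): 5 2 4 3 4 6 6 1 9 → sum 40
  kept as-is: 9 8 9 0 9 4 1 1 8 → sum 49
Total = 40 + 49 = 89.
Check digit = (10 − (89 mod 10)) mod 10 = 1.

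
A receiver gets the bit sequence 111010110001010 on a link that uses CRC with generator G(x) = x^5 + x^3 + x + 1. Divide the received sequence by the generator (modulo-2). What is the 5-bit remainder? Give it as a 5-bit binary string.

00000

Modulo-2 division of 111010110001010 by 101011:
  pos 0: 111010 XOR 101011 = 010001
  pos 1: 100011 XOR 101011 = 001000
  pos 3: 100010 XOR 101011 = 001001
  pos 5: 100100 XOR 101011 = 001111
  pos 7: 111110 XOR 101011 = 010101
  pos 8: 101011 XOR 101011 = 000000
Remainder = 00000 (zero — the frame passes the CRC check).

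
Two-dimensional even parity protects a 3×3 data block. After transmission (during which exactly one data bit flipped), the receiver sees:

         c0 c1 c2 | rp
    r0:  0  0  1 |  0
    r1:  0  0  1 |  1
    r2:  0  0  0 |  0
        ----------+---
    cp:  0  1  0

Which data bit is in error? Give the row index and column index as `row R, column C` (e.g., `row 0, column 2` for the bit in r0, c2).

Recompute each row's even parity and compare to rp:
  r0: data parity 1, sent rp 0 → mismatch
  r1: data parity 1, sent rp 1 → ok
  r2: data parity 0, sent rp 0 → ok
Recompute each column's even parity and compare to cp:
  c0: data parity 0, sent cp 0 → ok
  c1: data parity 0, sent cp 1 → mismatch
  c2: data parity 0, sent cp 0 → ok
Exactly one row (r0) and one column (c1) fail → the flipped bit is at their intersection.

row 0, column 1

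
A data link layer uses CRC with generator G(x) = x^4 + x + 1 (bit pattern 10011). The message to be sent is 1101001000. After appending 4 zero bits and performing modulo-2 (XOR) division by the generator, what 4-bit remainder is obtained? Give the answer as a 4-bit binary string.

Append 4 zeros: 11010010000000. Divide by 10011 (XOR where the leading bit is 1):
  pos 0: 11010 XOR 10011 = 01001
  pos 1: 10010 XOR 10011 = 00001
  pos 5: 11000 XOR 10011 = 01011
  pos 6: 10110 XOR 10011 = 00101
  pos 8: 10100 XOR 10011 = 00111
Remainder (last 4 bits) = 1110. This is the CRC / FCS.

1110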